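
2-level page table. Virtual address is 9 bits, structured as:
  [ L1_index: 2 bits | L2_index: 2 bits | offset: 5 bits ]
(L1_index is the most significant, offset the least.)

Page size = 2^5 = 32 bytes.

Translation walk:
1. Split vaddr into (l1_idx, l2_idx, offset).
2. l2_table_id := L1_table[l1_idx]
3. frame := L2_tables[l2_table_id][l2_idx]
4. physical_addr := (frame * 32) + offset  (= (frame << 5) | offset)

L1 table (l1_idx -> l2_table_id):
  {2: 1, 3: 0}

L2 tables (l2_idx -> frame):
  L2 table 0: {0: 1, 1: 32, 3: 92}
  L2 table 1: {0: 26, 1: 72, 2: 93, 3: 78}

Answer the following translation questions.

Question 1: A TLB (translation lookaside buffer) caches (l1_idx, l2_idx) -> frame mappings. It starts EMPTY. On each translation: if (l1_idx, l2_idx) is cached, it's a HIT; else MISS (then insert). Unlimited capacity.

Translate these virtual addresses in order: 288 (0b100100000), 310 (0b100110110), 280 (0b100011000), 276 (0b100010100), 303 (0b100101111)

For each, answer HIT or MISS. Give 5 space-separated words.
Answer: MISS HIT MISS HIT HIT

Derivation:
vaddr=288: (2,1) not in TLB -> MISS, insert
vaddr=310: (2,1) in TLB -> HIT
vaddr=280: (2,0) not in TLB -> MISS, insert
vaddr=276: (2,0) in TLB -> HIT
vaddr=303: (2,1) in TLB -> HIT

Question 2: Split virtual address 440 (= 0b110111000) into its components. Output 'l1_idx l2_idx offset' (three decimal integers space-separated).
vaddr = 440 = 0b110111000
  top 2 bits -> l1_idx = 3
  next 2 bits -> l2_idx = 1
  bottom 5 bits -> offset = 24

Answer: 3 1 24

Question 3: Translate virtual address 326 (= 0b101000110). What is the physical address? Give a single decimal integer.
Answer: 2982

Derivation:
vaddr = 326 = 0b101000110
Split: l1_idx=2, l2_idx=2, offset=6
L1[2] = 1
L2[1][2] = 93
paddr = 93 * 32 + 6 = 2982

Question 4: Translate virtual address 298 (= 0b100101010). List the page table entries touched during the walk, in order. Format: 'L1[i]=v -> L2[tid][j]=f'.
vaddr = 298 = 0b100101010
Split: l1_idx=2, l2_idx=1, offset=10

Answer: L1[2]=1 -> L2[1][1]=72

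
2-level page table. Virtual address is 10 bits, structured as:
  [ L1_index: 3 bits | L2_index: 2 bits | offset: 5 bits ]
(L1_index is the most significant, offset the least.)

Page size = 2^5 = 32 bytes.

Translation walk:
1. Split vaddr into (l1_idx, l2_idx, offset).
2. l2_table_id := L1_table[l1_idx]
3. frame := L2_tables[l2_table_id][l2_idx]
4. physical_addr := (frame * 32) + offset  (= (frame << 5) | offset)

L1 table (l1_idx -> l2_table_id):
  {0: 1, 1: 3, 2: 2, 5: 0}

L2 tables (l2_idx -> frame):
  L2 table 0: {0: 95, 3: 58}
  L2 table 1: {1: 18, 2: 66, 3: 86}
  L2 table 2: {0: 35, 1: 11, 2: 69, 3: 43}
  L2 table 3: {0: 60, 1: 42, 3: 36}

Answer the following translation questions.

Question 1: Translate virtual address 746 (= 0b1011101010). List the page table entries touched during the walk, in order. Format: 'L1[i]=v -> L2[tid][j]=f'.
Answer: L1[5]=0 -> L2[0][3]=58

Derivation:
vaddr = 746 = 0b1011101010
Split: l1_idx=5, l2_idx=3, offset=10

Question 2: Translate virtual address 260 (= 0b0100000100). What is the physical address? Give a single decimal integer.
Answer: 1124

Derivation:
vaddr = 260 = 0b0100000100
Split: l1_idx=2, l2_idx=0, offset=4
L1[2] = 2
L2[2][0] = 35
paddr = 35 * 32 + 4 = 1124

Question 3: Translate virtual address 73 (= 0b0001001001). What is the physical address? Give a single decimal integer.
vaddr = 73 = 0b0001001001
Split: l1_idx=0, l2_idx=2, offset=9
L1[0] = 1
L2[1][2] = 66
paddr = 66 * 32 + 9 = 2121

Answer: 2121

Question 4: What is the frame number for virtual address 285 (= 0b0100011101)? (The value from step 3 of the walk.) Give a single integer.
vaddr = 285: l1_idx=2, l2_idx=0
L1[2] = 2; L2[2][0] = 35

Answer: 35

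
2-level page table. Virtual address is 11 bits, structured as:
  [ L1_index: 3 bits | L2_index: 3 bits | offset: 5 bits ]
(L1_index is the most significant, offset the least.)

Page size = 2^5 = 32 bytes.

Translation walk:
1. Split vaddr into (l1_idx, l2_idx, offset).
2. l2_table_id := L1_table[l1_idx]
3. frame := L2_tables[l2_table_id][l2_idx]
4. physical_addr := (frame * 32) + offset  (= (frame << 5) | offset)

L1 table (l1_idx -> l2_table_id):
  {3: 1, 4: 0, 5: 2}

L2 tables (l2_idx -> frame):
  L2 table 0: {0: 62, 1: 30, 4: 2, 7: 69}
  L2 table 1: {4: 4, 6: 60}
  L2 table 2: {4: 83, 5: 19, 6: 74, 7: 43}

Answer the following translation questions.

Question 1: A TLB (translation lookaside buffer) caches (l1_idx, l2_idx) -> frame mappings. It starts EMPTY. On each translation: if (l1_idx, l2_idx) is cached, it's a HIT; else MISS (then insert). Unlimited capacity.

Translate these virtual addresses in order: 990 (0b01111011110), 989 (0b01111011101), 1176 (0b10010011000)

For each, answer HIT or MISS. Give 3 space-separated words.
vaddr=990: (3,6) not in TLB -> MISS, insert
vaddr=989: (3,6) in TLB -> HIT
vaddr=1176: (4,4) not in TLB -> MISS, insert

Answer: MISS HIT MISS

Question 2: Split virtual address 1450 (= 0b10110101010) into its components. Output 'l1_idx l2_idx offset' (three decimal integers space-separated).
Answer: 5 5 10

Derivation:
vaddr = 1450 = 0b10110101010
  top 3 bits -> l1_idx = 5
  next 3 bits -> l2_idx = 5
  bottom 5 bits -> offset = 10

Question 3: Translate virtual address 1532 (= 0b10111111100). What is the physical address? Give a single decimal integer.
Answer: 1404

Derivation:
vaddr = 1532 = 0b10111111100
Split: l1_idx=5, l2_idx=7, offset=28
L1[5] = 2
L2[2][7] = 43
paddr = 43 * 32 + 28 = 1404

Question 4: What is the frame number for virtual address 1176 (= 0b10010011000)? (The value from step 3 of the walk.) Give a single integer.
vaddr = 1176: l1_idx=4, l2_idx=4
L1[4] = 0; L2[0][4] = 2

Answer: 2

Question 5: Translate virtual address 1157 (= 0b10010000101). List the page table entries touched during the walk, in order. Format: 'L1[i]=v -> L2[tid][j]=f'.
vaddr = 1157 = 0b10010000101
Split: l1_idx=4, l2_idx=4, offset=5

Answer: L1[4]=0 -> L2[0][4]=2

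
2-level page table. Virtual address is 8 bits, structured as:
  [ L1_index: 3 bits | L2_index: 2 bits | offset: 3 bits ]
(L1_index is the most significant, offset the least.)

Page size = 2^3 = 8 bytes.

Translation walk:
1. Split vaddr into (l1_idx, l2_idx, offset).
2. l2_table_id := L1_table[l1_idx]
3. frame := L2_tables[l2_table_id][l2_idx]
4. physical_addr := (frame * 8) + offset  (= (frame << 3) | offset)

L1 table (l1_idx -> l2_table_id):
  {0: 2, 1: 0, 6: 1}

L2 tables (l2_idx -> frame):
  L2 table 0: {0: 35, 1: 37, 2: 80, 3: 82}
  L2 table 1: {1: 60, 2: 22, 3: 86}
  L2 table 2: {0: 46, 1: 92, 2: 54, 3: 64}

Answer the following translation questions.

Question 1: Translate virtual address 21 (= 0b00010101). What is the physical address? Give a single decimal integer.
vaddr = 21 = 0b00010101
Split: l1_idx=0, l2_idx=2, offset=5
L1[0] = 2
L2[2][2] = 54
paddr = 54 * 8 + 5 = 437

Answer: 437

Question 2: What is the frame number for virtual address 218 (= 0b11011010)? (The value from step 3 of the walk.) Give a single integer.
Answer: 86

Derivation:
vaddr = 218: l1_idx=6, l2_idx=3
L1[6] = 1; L2[1][3] = 86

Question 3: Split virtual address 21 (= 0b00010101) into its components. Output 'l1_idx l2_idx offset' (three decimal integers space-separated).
Answer: 0 2 5

Derivation:
vaddr = 21 = 0b00010101
  top 3 bits -> l1_idx = 0
  next 2 bits -> l2_idx = 2
  bottom 3 bits -> offset = 5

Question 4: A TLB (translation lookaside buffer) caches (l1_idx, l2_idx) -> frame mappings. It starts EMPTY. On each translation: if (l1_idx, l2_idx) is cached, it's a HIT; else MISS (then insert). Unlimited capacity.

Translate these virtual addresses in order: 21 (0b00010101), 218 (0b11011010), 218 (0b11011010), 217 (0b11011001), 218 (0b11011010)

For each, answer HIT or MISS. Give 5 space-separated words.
vaddr=21: (0,2) not in TLB -> MISS, insert
vaddr=218: (6,3) not in TLB -> MISS, insert
vaddr=218: (6,3) in TLB -> HIT
vaddr=217: (6,3) in TLB -> HIT
vaddr=218: (6,3) in TLB -> HIT

Answer: MISS MISS HIT HIT HIT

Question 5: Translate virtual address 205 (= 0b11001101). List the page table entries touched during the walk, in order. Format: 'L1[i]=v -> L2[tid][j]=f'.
Answer: L1[6]=1 -> L2[1][1]=60

Derivation:
vaddr = 205 = 0b11001101
Split: l1_idx=6, l2_idx=1, offset=5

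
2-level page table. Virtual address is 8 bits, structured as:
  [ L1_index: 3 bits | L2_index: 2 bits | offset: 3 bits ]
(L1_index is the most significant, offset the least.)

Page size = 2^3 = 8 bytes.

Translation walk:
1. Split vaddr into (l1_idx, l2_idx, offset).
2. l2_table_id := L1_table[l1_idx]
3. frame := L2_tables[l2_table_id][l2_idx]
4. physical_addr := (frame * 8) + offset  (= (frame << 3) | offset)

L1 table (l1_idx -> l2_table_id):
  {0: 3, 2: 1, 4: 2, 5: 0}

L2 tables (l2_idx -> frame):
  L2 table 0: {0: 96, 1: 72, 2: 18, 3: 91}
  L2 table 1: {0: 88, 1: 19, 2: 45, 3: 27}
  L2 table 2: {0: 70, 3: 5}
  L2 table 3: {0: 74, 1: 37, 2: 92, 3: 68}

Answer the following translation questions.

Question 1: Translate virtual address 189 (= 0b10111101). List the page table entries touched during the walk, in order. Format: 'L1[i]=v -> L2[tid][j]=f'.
vaddr = 189 = 0b10111101
Split: l1_idx=5, l2_idx=3, offset=5

Answer: L1[5]=0 -> L2[0][3]=91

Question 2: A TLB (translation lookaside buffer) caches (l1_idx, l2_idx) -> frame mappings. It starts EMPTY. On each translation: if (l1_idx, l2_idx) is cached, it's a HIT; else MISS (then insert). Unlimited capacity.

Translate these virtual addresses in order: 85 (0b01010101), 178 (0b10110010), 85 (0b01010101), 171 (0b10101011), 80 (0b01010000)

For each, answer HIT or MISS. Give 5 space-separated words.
vaddr=85: (2,2) not in TLB -> MISS, insert
vaddr=178: (5,2) not in TLB -> MISS, insert
vaddr=85: (2,2) in TLB -> HIT
vaddr=171: (5,1) not in TLB -> MISS, insert
vaddr=80: (2,2) in TLB -> HIT

Answer: MISS MISS HIT MISS HIT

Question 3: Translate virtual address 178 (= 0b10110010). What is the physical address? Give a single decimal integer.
Answer: 146

Derivation:
vaddr = 178 = 0b10110010
Split: l1_idx=5, l2_idx=2, offset=2
L1[5] = 0
L2[0][2] = 18
paddr = 18 * 8 + 2 = 146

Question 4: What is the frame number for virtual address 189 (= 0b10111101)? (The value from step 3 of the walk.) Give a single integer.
Answer: 91

Derivation:
vaddr = 189: l1_idx=5, l2_idx=3
L1[5] = 0; L2[0][3] = 91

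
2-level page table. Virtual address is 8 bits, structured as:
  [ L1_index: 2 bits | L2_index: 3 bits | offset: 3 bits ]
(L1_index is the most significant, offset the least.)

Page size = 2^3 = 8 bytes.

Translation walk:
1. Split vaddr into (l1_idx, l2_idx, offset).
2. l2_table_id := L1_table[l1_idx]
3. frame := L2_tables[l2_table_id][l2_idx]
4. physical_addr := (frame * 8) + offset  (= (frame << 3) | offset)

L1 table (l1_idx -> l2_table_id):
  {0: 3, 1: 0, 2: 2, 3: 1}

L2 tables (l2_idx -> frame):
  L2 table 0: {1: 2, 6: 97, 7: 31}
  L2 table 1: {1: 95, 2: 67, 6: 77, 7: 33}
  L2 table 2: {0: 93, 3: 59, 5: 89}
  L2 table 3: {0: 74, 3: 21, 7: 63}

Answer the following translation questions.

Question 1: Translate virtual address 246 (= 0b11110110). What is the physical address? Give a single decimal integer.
Answer: 622

Derivation:
vaddr = 246 = 0b11110110
Split: l1_idx=3, l2_idx=6, offset=6
L1[3] = 1
L2[1][6] = 77
paddr = 77 * 8 + 6 = 622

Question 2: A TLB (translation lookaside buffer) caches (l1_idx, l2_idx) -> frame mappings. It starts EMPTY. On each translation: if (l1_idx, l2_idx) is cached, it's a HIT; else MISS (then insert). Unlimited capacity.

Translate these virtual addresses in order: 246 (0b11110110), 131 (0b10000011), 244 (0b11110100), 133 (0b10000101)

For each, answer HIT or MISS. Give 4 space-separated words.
vaddr=246: (3,6) not in TLB -> MISS, insert
vaddr=131: (2,0) not in TLB -> MISS, insert
vaddr=244: (3,6) in TLB -> HIT
vaddr=133: (2,0) in TLB -> HIT

Answer: MISS MISS HIT HIT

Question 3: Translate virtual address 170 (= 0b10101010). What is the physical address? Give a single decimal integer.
Answer: 714

Derivation:
vaddr = 170 = 0b10101010
Split: l1_idx=2, l2_idx=5, offset=2
L1[2] = 2
L2[2][5] = 89
paddr = 89 * 8 + 2 = 714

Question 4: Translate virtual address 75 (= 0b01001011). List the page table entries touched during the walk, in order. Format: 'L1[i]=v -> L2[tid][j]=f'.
Answer: L1[1]=0 -> L2[0][1]=2

Derivation:
vaddr = 75 = 0b01001011
Split: l1_idx=1, l2_idx=1, offset=3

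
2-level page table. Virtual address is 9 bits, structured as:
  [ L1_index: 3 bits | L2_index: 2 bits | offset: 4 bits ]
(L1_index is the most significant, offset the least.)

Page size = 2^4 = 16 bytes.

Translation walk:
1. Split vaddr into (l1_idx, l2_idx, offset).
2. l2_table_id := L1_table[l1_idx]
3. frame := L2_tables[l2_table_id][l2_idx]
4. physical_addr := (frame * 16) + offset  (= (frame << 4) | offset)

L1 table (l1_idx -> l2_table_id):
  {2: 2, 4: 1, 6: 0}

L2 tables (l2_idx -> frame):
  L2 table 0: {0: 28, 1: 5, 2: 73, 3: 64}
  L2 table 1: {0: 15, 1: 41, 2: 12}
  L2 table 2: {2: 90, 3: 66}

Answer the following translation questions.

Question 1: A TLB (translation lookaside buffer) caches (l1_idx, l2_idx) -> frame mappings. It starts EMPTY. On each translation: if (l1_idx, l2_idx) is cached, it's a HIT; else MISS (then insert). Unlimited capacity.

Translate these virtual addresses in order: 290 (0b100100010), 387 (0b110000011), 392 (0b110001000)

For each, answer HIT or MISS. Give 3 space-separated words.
vaddr=290: (4,2) not in TLB -> MISS, insert
vaddr=387: (6,0) not in TLB -> MISS, insert
vaddr=392: (6,0) in TLB -> HIT

Answer: MISS MISS HIT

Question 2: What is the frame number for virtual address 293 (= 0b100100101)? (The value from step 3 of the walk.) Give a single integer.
Answer: 12

Derivation:
vaddr = 293: l1_idx=4, l2_idx=2
L1[4] = 1; L2[1][2] = 12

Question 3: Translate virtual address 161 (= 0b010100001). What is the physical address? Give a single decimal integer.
vaddr = 161 = 0b010100001
Split: l1_idx=2, l2_idx=2, offset=1
L1[2] = 2
L2[2][2] = 90
paddr = 90 * 16 + 1 = 1441

Answer: 1441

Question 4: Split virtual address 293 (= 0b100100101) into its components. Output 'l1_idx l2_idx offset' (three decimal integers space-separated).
vaddr = 293 = 0b100100101
  top 3 bits -> l1_idx = 4
  next 2 bits -> l2_idx = 2
  bottom 4 bits -> offset = 5

Answer: 4 2 5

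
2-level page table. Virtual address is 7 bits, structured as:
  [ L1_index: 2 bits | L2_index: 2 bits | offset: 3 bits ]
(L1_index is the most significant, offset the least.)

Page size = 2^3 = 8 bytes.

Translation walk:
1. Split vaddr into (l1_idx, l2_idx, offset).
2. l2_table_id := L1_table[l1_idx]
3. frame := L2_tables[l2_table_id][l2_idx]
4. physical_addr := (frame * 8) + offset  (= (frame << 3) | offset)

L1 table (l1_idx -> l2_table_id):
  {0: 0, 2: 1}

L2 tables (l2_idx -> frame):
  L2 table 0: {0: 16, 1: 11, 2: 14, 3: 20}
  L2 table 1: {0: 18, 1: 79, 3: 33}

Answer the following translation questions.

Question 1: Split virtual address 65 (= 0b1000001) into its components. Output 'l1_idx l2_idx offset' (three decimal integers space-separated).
vaddr = 65 = 0b1000001
  top 2 bits -> l1_idx = 2
  next 2 bits -> l2_idx = 0
  bottom 3 bits -> offset = 1

Answer: 2 0 1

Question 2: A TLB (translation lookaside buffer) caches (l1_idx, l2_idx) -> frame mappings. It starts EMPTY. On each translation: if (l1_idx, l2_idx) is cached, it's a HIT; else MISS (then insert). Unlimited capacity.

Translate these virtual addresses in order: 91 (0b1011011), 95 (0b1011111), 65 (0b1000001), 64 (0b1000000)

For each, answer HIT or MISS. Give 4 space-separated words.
vaddr=91: (2,3) not in TLB -> MISS, insert
vaddr=95: (2,3) in TLB -> HIT
vaddr=65: (2,0) not in TLB -> MISS, insert
vaddr=64: (2,0) in TLB -> HIT

Answer: MISS HIT MISS HIT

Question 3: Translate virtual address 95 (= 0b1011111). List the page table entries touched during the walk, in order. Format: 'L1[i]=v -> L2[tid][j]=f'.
vaddr = 95 = 0b1011111
Split: l1_idx=2, l2_idx=3, offset=7

Answer: L1[2]=1 -> L2[1][3]=33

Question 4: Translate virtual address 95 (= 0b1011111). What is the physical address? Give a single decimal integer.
vaddr = 95 = 0b1011111
Split: l1_idx=2, l2_idx=3, offset=7
L1[2] = 1
L2[1][3] = 33
paddr = 33 * 8 + 7 = 271

Answer: 271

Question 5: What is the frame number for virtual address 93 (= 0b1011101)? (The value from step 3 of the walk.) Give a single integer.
vaddr = 93: l1_idx=2, l2_idx=3
L1[2] = 1; L2[1][3] = 33

Answer: 33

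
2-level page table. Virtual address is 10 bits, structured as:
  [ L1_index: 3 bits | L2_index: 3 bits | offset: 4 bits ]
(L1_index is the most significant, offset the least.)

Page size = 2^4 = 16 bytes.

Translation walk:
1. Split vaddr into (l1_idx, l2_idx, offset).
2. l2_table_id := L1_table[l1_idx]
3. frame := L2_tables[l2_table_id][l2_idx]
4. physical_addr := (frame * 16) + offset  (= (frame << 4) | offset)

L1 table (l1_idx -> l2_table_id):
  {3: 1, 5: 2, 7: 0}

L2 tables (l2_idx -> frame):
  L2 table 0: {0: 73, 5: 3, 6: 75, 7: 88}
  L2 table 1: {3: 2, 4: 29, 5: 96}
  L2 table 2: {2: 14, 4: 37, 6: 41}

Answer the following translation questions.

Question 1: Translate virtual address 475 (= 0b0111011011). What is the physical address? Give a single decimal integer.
Answer: 1547

Derivation:
vaddr = 475 = 0b0111011011
Split: l1_idx=3, l2_idx=5, offset=11
L1[3] = 1
L2[1][5] = 96
paddr = 96 * 16 + 11 = 1547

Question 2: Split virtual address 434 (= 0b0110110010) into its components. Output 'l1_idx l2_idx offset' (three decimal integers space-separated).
vaddr = 434 = 0b0110110010
  top 3 bits -> l1_idx = 3
  next 3 bits -> l2_idx = 3
  bottom 4 bits -> offset = 2

Answer: 3 3 2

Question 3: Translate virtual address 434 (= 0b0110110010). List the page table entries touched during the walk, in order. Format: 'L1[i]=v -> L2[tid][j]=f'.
Answer: L1[3]=1 -> L2[1][3]=2

Derivation:
vaddr = 434 = 0b0110110010
Split: l1_idx=3, l2_idx=3, offset=2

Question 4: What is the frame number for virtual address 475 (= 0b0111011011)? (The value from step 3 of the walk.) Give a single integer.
Answer: 96

Derivation:
vaddr = 475: l1_idx=3, l2_idx=5
L1[3] = 1; L2[1][5] = 96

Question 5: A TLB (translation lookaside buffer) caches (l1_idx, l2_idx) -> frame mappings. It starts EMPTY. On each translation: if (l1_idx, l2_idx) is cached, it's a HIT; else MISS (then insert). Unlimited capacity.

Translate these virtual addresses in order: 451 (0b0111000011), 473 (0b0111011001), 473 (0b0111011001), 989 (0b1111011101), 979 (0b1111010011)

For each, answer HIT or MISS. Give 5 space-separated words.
Answer: MISS MISS HIT MISS HIT

Derivation:
vaddr=451: (3,4) not in TLB -> MISS, insert
vaddr=473: (3,5) not in TLB -> MISS, insert
vaddr=473: (3,5) in TLB -> HIT
vaddr=989: (7,5) not in TLB -> MISS, insert
vaddr=979: (7,5) in TLB -> HIT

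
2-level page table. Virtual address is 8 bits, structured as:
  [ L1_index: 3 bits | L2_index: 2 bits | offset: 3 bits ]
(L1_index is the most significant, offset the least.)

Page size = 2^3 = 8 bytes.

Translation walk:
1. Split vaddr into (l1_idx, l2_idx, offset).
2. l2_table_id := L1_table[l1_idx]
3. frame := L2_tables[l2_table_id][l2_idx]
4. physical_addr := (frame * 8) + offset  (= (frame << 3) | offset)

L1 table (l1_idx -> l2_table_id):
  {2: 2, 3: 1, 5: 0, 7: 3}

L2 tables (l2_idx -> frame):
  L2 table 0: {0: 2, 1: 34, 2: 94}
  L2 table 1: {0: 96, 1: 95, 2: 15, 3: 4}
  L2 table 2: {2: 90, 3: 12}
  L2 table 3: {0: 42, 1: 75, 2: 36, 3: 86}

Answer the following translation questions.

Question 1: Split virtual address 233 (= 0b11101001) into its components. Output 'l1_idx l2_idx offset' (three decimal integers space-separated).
vaddr = 233 = 0b11101001
  top 3 bits -> l1_idx = 7
  next 2 bits -> l2_idx = 1
  bottom 3 bits -> offset = 1

Answer: 7 1 1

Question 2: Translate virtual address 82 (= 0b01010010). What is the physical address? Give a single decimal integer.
Answer: 722

Derivation:
vaddr = 82 = 0b01010010
Split: l1_idx=2, l2_idx=2, offset=2
L1[2] = 2
L2[2][2] = 90
paddr = 90 * 8 + 2 = 722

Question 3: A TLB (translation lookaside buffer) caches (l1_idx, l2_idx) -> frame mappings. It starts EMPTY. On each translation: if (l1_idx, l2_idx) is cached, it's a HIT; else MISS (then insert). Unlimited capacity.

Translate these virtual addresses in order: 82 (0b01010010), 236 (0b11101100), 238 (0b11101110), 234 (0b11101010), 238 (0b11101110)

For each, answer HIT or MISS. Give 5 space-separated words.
Answer: MISS MISS HIT HIT HIT

Derivation:
vaddr=82: (2,2) not in TLB -> MISS, insert
vaddr=236: (7,1) not in TLB -> MISS, insert
vaddr=238: (7,1) in TLB -> HIT
vaddr=234: (7,1) in TLB -> HIT
vaddr=238: (7,1) in TLB -> HIT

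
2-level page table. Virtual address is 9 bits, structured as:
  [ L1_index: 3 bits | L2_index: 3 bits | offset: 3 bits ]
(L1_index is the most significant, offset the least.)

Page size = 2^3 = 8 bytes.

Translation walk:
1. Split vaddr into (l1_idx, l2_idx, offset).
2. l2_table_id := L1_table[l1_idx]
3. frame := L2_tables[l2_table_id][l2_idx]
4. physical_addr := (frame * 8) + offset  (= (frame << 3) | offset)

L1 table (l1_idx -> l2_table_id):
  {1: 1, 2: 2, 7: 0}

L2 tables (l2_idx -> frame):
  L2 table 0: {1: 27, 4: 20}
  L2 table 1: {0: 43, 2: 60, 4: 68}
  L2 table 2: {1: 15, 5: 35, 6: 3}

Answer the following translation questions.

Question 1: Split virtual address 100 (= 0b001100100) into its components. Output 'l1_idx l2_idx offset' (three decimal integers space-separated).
Answer: 1 4 4

Derivation:
vaddr = 100 = 0b001100100
  top 3 bits -> l1_idx = 1
  next 3 bits -> l2_idx = 4
  bottom 3 bits -> offset = 4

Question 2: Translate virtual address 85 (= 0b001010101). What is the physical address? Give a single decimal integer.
Answer: 485

Derivation:
vaddr = 85 = 0b001010101
Split: l1_idx=1, l2_idx=2, offset=5
L1[1] = 1
L2[1][2] = 60
paddr = 60 * 8 + 5 = 485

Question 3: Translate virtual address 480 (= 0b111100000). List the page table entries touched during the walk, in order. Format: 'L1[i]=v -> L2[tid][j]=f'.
Answer: L1[7]=0 -> L2[0][4]=20

Derivation:
vaddr = 480 = 0b111100000
Split: l1_idx=7, l2_idx=4, offset=0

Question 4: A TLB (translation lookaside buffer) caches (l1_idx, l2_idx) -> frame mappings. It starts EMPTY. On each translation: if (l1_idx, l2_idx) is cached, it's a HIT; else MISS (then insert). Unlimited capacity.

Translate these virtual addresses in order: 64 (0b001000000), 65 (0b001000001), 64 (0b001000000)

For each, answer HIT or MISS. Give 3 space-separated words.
vaddr=64: (1,0) not in TLB -> MISS, insert
vaddr=65: (1,0) in TLB -> HIT
vaddr=64: (1,0) in TLB -> HIT

Answer: MISS HIT HIT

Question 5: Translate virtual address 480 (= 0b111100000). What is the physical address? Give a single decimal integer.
Answer: 160

Derivation:
vaddr = 480 = 0b111100000
Split: l1_idx=7, l2_idx=4, offset=0
L1[7] = 0
L2[0][4] = 20
paddr = 20 * 8 + 0 = 160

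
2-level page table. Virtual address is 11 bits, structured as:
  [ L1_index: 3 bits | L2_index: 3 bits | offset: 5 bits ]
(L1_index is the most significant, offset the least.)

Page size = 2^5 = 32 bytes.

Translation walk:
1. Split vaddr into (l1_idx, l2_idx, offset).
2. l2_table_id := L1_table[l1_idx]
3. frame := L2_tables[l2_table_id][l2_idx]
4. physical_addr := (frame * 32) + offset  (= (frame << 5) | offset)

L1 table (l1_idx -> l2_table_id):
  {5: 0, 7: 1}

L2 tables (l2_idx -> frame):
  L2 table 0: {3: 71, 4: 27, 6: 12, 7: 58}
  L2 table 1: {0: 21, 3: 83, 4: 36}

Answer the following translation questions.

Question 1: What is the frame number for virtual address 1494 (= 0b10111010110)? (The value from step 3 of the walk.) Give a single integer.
Answer: 12

Derivation:
vaddr = 1494: l1_idx=5, l2_idx=6
L1[5] = 0; L2[0][6] = 12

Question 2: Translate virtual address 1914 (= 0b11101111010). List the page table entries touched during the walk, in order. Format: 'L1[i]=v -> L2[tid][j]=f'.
Answer: L1[7]=1 -> L2[1][3]=83

Derivation:
vaddr = 1914 = 0b11101111010
Split: l1_idx=7, l2_idx=3, offset=26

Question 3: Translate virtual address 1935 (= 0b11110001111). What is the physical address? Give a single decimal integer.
vaddr = 1935 = 0b11110001111
Split: l1_idx=7, l2_idx=4, offset=15
L1[7] = 1
L2[1][4] = 36
paddr = 36 * 32 + 15 = 1167

Answer: 1167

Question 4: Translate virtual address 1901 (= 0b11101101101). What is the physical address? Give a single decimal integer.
Answer: 2669

Derivation:
vaddr = 1901 = 0b11101101101
Split: l1_idx=7, l2_idx=3, offset=13
L1[7] = 1
L2[1][3] = 83
paddr = 83 * 32 + 13 = 2669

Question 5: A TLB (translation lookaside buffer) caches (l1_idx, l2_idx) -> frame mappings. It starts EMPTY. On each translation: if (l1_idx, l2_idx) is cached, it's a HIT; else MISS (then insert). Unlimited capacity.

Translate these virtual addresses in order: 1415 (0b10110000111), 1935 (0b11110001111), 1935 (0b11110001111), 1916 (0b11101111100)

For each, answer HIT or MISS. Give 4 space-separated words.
Answer: MISS MISS HIT MISS

Derivation:
vaddr=1415: (5,4) not in TLB -> MISS, insert
vaddr=1935: (7,4) not in TLB -> MISS, insert
vaddr=1935: (7,4) in TLB -> HIT
vaddr=1916: (7,3) not in TLB -> MISS, insert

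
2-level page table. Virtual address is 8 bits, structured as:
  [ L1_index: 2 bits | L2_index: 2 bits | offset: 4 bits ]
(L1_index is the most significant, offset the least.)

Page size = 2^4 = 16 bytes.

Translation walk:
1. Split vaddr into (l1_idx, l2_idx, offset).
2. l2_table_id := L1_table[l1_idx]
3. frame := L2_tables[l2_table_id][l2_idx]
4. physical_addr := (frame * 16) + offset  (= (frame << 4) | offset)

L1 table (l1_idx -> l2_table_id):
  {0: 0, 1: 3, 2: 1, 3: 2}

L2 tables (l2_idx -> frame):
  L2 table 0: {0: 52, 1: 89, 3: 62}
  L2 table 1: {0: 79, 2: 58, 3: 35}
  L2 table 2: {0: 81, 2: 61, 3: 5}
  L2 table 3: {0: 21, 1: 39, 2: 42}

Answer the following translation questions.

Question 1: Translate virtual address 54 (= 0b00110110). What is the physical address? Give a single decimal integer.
Answer: 998

Derivation:
vaddr = 54 = 0b00110110
Split: l1_idx=0, l2_idx=3, offset=6
L1[0] = 0
L2[0][3] = 62
paddr = 62 * 16 + 6 = 998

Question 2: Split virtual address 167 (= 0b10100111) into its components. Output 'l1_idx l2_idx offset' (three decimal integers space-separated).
Answer: 2 2 7

Derivation:
vaddr = 167 = 0b10100111
  top 2 bits -> l1_idx = 2
  next 2 bits -> l2_idx = 2
  bottom 4 bits -> offset = 7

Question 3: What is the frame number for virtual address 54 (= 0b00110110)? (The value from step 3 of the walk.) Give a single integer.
Answer: 62

Derivation:
vaddr = 54: l1_idx=0, l2_idx=3
L1[0] = 0; L2[0][3] = 62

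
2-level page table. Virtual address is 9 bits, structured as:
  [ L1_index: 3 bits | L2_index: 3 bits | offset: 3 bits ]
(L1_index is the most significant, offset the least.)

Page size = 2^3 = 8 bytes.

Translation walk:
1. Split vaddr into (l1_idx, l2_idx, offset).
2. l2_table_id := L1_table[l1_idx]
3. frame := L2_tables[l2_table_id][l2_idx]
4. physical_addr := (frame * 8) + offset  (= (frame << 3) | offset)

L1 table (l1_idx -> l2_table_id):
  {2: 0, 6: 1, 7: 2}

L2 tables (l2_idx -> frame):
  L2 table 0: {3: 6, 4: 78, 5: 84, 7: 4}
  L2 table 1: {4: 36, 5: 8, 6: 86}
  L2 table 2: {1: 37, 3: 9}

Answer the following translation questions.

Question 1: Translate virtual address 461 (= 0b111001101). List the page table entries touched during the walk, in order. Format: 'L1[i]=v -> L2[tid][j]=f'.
vaddr = 461 = 0b111001101
Split: l1_idx=7, l2_idx=1, offset=5

Answer: L1[7]=2 -> L2[2][1]=37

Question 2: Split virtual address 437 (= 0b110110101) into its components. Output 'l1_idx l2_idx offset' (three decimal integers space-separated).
Answer: 6 6 5

Derivation:
vaddr = 437 = 0b110110101
  top 3 bits -> l1_idx = 6
  next 3 bits -> l2_idx = 6
  bottom 3 bits -> offset = 5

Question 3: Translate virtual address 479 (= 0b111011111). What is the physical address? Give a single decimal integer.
Answer: 79

Derivation:
vaddr = 479 = 0b111011111
Split: l1_idx=7, l2_idx=3, offset=7
L1[7] = 2
L2[2][3] = 9
paddr = 9 * 8 + 7 = 79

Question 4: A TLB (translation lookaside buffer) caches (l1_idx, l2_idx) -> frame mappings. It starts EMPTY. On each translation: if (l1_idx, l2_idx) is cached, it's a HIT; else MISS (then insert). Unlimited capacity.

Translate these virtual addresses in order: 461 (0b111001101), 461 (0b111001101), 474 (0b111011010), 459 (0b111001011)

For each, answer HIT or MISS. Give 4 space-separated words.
Answer: MISS HIT MISS HIT

Derivation:
vaddr=461: (7,1) not in TLB -> MISS, insert
vaddr=461: (7,1) in TLB -> HIT
vaddr=474: (7,3) not in TLB -> MISS, insert
vaddr=459: (7,1) in TLB -> HIT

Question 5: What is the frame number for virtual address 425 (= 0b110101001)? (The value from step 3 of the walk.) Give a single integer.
vaddr = 425: l1_idx=6, l2_idx=5
L1[6] = 1; L2[1][5] = 8

Answer: 8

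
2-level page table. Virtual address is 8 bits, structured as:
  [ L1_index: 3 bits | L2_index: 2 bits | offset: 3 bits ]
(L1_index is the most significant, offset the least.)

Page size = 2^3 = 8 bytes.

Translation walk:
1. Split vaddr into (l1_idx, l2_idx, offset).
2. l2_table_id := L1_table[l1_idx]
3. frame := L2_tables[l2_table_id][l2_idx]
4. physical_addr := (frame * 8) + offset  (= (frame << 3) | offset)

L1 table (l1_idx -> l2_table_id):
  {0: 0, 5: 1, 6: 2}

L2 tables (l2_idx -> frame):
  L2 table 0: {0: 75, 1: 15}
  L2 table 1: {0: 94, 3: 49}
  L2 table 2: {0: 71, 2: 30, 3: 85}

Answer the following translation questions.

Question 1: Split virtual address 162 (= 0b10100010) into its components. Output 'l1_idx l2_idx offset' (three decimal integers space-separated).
vaddr = 162 = 0b10100010
  top 3 bits -> l1_idx = 5
  next 2 bits -> l2_idx = 0
  bottom 3 bits -> offset = 2

Answer: 5 0 2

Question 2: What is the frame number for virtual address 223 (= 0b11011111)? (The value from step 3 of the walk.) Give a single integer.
Answer: 85

Derivation:
vaddr = 223: l1_idx=6, l2_idx=3
L1[6] = 2; L2[2][3] = 85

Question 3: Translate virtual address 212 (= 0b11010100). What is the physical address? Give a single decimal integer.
Answer: 244

Derivation:
vaddr = 212 = 0b11010100
Split: l1_idx=6, l2_idx=2, offset=4
L1[6] = 2
L2[2][2] = 30
paddr = 30 * 8 + 4 = 244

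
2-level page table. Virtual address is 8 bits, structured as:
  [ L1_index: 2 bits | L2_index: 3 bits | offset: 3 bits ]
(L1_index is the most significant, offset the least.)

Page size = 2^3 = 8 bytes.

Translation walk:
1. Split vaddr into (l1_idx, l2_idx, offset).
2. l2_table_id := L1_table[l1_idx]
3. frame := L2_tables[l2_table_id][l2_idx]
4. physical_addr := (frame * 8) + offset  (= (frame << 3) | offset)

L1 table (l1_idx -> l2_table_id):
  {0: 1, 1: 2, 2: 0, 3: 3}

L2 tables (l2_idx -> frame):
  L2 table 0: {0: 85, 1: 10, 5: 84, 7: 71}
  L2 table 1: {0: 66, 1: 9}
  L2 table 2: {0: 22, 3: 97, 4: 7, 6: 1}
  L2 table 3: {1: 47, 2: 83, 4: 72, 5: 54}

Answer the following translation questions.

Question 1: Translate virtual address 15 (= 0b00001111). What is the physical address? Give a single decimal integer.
vaddr = 15 = 0b00001111
Split: l1_idx=0, l2_idx=1, offset=7
L1[0] = 1
L2[1][1] = 9
paddr = 9 * 8 + 7 = 79

Answer: 79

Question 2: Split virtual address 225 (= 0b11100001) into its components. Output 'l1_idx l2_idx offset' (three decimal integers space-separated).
vaddr = 225 = 0b11100001
  top 2 bits -> l1_idx = 3
  next 3 bits -> l2_idx = 4
  bottom 3 bits -> offset = 1

Answer: 3 4 1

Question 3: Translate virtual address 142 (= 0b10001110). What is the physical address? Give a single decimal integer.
vaddr = 142 = 0b10001110
Split: l1_idx=2, l2_idx=1, offset=6
L1[2] = 0
L2[0][1] = 10
paddr = 10 * 8 + 6 = 86

Answer: 86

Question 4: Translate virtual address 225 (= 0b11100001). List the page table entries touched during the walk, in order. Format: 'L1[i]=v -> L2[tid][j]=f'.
Answer: L1[3]=3 -> L2[3][4]=72

Derivation:
vaddr = 225 = 0b11100001
Split: l1_idx=3, l2_idx=4, offset=1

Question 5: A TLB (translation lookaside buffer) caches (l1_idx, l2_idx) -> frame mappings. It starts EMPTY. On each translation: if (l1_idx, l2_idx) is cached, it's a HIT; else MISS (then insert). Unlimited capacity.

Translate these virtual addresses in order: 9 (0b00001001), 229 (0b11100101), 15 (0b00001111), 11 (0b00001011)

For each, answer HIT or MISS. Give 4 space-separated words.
Answer: MISS MISS HIT HIT

Derivation:
vaddr=9: (0,1) not in TLB -> MISS, insert
vaddr=229: (3,4) not in TLB -> MISS, insert
vaddr=15: (0,1) in TLB -> HIT
vaddr=11: (0,1) in TLB -> HIT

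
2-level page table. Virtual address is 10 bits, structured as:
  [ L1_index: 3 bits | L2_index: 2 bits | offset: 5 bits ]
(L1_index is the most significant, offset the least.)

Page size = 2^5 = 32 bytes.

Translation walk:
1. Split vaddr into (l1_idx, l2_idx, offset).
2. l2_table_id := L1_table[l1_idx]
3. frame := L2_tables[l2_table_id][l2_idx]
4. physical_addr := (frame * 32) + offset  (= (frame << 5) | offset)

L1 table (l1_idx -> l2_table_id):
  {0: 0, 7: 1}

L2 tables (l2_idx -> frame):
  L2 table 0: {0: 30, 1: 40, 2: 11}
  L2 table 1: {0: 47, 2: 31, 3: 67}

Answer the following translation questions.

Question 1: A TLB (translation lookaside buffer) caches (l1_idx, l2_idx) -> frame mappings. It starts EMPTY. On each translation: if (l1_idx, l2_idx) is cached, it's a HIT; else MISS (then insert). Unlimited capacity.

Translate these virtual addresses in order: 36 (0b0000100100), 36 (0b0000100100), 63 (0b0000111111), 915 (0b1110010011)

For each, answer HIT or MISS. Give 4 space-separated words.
Answer: MISS HIT HIT MISS

Derivation:
vaddr=36: (0,1) not in TLB -> MISS, insert
vaddr=36: (0,1) in TLB -> HIT
vaddr=63: (0,1) in TLB -> HIT
vaddr=915: (7,0) not in TLB -> MISS, insert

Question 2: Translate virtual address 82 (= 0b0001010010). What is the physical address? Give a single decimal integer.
Answer: 370

Derivation:
vaddr = 82 = 0b0001010010
Split: l1_idx=0, l2_idx=2, offset=18
L1[0] = 0
L2[0][2] = 11
paddr = 11 * 32 + 18 = 370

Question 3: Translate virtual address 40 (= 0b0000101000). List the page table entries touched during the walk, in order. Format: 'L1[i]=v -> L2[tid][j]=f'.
vaddr = 40 = 0b0000101000
Split: l1_idx=0, l2_idx=1, offset=8

Answer: L1[0]=0 -> L2[0][1]=40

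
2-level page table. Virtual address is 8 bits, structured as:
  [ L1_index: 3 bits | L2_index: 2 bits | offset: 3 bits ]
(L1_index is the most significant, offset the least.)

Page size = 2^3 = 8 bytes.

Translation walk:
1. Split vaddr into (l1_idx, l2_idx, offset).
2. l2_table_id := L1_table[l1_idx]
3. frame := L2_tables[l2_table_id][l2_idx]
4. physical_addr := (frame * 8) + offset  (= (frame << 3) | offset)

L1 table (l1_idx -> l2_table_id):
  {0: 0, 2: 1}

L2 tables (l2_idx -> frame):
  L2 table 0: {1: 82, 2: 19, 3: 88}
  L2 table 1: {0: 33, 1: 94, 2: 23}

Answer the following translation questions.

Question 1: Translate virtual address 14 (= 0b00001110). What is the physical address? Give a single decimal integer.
vaddr = 14 = 0b00001110
Split: l1_idx=0, l2_idx=1, offset=6
L1[0] = 0
L2[0][1] = 82
paddr = 82 * 8 + 6 = 662

Answer: 662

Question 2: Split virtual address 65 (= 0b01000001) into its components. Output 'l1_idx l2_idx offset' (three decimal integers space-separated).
vaddr = 65 = 0b01000001
  top 3 bits -> l1_idx = 2
  next 2 bits -> l2_idx = 0
  bottom 3 bits -> offset = 1

Answer: 2 0 1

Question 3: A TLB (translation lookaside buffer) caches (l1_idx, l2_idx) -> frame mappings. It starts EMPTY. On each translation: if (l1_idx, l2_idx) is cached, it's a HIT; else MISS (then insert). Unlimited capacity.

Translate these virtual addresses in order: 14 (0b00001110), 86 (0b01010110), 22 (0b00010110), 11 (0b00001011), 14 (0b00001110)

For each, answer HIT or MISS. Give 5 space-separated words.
Answer: MISS MISS MISS HIT HIT

Derivation:
vaddr=14: (0,1) not in TLB -> MISS, insert
vaddr=86: (2,2) not in TLB -> MISS, insert
vaddr=22: (0,2) not in TLB -> MISS, insert
vaddr=11: (0,1) in TLB -> HIT
vaddr=14: (0,1) in TLB -> HIT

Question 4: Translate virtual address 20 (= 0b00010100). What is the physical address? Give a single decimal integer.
Answer: 156

Derivation:
vaddr = 20 = 0b00010100
Split: l1_idx=0, l2_idx=2, offset=4
L1[0] = 0
L2[0][2] = 19
paddr = 19 * 8 + 4 = 156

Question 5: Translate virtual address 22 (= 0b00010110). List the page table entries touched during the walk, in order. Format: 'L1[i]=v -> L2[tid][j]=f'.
Answer: L1[0]=0 -> L2[0][2]=19

Derivation:
vaddr = 22 = 0b00010110
Split: l1_idx=0, l2_idx=2, offset=6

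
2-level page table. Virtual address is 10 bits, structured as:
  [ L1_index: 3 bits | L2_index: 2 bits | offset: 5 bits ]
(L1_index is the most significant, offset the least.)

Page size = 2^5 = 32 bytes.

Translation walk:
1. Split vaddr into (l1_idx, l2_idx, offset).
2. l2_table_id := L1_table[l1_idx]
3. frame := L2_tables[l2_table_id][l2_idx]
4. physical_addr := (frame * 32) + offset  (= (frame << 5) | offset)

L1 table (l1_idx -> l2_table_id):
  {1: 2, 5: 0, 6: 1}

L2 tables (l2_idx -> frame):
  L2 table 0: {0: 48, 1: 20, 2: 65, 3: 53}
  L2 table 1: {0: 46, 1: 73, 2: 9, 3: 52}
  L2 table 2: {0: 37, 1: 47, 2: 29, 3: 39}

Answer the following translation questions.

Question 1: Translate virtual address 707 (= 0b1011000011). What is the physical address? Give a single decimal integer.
Answer: 2083

Derivation:
vaddr = 707 = 0b1011000011
Split: l1_idx=5, l2_idx=2, offset=3
L1[5] = 0
L2[0][2] = 65
paddr = 65 * 32 + 3 = 2083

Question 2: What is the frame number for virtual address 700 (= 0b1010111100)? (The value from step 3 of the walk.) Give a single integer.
vaddr = 700: l1_idx=5, l2_idx=1
L1[5] = 0; L2[0][1] = 20

Answer: 20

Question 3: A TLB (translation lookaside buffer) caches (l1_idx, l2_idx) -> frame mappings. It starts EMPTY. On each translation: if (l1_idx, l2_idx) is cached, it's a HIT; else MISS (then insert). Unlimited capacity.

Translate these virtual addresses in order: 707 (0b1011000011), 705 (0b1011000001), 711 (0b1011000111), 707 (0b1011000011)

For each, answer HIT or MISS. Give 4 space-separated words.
Answer: MISS HIT HIT HIT

Derivation:
vaddr=707: (5,2) not in TLB -> MISS, insert
vaddr=705: (5,2) in TLB -> HIT
vaddr=711: (5,2) in TLB -> HIT
vaddr=707: (5,2) in TLB -> HIT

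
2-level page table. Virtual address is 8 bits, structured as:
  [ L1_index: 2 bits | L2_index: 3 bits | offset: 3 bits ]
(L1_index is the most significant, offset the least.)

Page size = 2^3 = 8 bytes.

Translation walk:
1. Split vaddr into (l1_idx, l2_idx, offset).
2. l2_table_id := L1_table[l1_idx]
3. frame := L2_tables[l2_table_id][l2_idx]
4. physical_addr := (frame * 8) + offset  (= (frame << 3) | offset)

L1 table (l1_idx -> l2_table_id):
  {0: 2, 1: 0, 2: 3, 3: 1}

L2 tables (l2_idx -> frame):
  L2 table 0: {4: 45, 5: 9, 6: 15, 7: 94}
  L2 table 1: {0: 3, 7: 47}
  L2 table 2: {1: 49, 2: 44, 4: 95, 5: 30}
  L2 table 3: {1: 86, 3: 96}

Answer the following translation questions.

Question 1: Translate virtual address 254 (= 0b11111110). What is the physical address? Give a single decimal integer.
vaddr = 254 = 0b11111110
Split: l1_idx=3, l2_idx=7, offset=6
L1[3] = 1
L2[1][7] = 47
paddr = 47 * 8 + 6 = 382

Answer: 382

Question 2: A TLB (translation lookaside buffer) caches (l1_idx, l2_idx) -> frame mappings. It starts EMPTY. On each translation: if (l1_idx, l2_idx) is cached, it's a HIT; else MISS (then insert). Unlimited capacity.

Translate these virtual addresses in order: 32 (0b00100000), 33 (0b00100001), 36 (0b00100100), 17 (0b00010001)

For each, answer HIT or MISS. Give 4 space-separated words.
vaddr=32: (0,4) not in TLB -> MISS, insert
vaddr=33: (0,4) in TLB -> HIT
vaddr=36: (0,4) in TLB -> HIT
vaddr=17: (0,2) not in TLB -> MISS, insert

Answer: MISS HIT HIT MISS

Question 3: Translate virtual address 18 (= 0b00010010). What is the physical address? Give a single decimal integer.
Answer: 354

Derivation:
vaddr = 18 = 0b00010010
Split: l1_idx=0, l2_idx=2, offset=2
L1[0] = 2
L2[2][2] = 44
paddr = 44 * 8 + 2 = 354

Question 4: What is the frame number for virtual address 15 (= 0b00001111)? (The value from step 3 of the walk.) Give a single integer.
Answer: 49

Derivation:
vaddr = 15: l1_idx=0, l2_idx=1
L1[0] = 2; L2[2][1] = 49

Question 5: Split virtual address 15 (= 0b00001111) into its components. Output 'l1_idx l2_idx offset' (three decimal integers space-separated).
vaddr = 15 = 0b00001111
  top 2 bits -> l1_idx = 0
  next 3 bits -> l2_idx = 1
  bottom 3 bits -> offset = 7

Answer: 0 1 7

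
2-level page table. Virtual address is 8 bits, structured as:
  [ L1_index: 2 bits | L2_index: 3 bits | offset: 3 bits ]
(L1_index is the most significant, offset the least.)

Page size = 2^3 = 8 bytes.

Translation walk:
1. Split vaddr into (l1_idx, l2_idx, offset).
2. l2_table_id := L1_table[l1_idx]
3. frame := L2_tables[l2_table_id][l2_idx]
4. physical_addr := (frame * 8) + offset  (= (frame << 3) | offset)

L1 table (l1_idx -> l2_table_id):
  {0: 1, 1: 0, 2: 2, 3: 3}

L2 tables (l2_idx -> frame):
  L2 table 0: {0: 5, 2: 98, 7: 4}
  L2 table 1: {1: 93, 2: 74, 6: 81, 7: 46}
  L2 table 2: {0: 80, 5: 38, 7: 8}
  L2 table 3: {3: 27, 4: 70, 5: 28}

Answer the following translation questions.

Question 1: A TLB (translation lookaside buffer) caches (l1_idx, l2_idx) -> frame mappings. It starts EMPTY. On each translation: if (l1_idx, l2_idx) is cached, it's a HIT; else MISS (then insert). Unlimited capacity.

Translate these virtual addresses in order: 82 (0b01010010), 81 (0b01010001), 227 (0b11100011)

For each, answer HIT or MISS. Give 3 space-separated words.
vaddr=82: (1,2) not in TLB -> MISS, insert
vaddr=81: (1,2) in TLB -> HIT
vaddr=227: (3,4) not in TLB -> MISS, insert

Answer: MISS HIT MISS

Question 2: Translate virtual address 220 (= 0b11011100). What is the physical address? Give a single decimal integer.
vaddr = 220 = 0b11011100
Split: l1_idx=3, l2_idx=3, offset=4
L1[3] = 3
L2[3][3] = 27
paddr = 27 * 8 + 4 = 220

Answer: 220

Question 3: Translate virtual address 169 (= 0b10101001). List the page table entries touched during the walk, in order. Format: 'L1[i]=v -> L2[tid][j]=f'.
Answer: L1[2]=2 -> L2[2][5]=38

Derivation:
vaddr = 169 = 0b10101001
Split: l1_idx=2, l2_idx=5, offset=1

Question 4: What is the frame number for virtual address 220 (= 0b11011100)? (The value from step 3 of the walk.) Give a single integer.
Answer: 27

Derivation:
vaddr = 220: l1_idx=3, l2_idx=3
L1[3] = 3; L2[3][3] = 27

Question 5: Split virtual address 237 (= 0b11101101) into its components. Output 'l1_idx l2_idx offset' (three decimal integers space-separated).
Answer: 3 5 5

Derivation:
vaddr = 237 = 0b11101101
  top 2 bits -> l1_idx = 3
  next 3 bits -> l2_idx = 5
  bottom 3 bits -> offset = 5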